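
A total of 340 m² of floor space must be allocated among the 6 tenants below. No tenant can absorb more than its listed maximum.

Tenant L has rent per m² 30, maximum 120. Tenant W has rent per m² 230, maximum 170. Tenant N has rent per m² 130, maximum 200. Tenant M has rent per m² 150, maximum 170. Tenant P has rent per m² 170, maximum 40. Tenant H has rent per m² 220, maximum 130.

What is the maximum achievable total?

Highest rent per m² first: Tenant W 230 > Tenant H 220 > Tenant P 170 > Tenant M 150 > Tenant N 130 > Tenant L 30.
Tenant W: +170 to 170 (cap) ; 170 left.
Give Tenant H 130 to hit its cap of 130 ; 40 left.
Give Tenant P 40 to hit its cap of 40 ; 0 left.
Total = 230×170 + 170×40 + 220×130 = 74500.

74500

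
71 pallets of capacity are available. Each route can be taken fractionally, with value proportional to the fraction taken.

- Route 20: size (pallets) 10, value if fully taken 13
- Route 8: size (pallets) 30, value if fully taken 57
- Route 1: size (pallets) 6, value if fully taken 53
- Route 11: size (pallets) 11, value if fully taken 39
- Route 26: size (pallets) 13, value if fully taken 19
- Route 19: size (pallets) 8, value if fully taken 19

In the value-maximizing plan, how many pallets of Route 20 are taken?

3

Best value per unit of size first: Route 1 53/6≈8.83, Route 11 39/11≈3.55, Route 19 19/8≈2.38, Route 8 57/30≈1.9, Route 26 19/13≈1.46, Route 20 13/10≈1.3.
All 6 pallets of Route 1 fit (value 53) ; 65 remain.
Route 11: take in full, 11 pallets for value 39 ; 54 left.
Take all of Route 19 (8 pallets, value 19) ; 46 pallets left.
All 30 pallets of Route 8 fit (value 57) ; 16 remain.
All 13 pallets of Route 26 fit (value 19) ; 3 remain.
Fill the last 3 pallets with part of Route 20: 3/10 of it earns 3.9.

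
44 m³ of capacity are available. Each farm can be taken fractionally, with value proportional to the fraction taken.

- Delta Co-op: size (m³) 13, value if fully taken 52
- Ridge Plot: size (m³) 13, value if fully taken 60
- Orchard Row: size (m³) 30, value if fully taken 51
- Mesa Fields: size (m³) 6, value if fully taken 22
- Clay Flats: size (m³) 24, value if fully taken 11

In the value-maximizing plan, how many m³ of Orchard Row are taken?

Best value per unit of size first: Ridge Plot 60/13≈4.62, Delta Co-op 52/13≈4, Mesa Fields 22/6≈3.67, Orchard Row 51/30≈1.7, Clay Flats 11/24≈0.458.
All 13 m³ of Ridge Plot fit (value 60) → 31 remain.
All 13 m³ of Delta Co-op fit (value 52) → 18 remain.
All 6 m³ of Mesa Fields fit (value 22) → 12 remain.
12 m³ left: a 12/30 share of Orchard Row gives 51×12/30 = 20.4.

12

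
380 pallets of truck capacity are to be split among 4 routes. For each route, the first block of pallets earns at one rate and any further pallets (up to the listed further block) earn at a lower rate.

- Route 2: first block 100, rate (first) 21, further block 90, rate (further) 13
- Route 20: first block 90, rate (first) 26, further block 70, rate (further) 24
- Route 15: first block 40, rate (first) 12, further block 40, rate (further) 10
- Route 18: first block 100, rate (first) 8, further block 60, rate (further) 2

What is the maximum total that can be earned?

7650

Treat each block as its own option and order by rate: Route 20/T1 26 > Route 20/T2 24 > Route 2/T1 21 > Route 2/T2 13 > Route 15/T1 12 > Route 15/T2 10 > Route 18/T1 8 > Route 18/T2 2.
Route 20/T1 (26): +90 → 290 left.
Route 20 T2 at 24: fill all 70 → 220 left.
Route 2/T1 (21): +100 → 120 left.
Route 2 T2 at 13: fill all 90 → 30 left.
Route 15/T1: +30 of 40 at 12; pool empty.
Total = 26×90 + 24×70 + 21×100 + 13×90 + 12×30 = 7650.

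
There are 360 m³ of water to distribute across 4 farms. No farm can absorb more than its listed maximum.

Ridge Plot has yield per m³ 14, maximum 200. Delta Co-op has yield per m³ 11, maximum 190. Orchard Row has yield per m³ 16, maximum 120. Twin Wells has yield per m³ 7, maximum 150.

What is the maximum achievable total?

5160

Rank by yield per m³: Orchard Row 16 > Ridge Plot 14 > Delta Co-op 11 > Twin Wells 7.
Give Orchard Row 120 to hit its cap of 120 — 240 left.
Give Ridge Plot 200 to hit its cap of 200 — 40 left.
Delta Co-op has room for 190 but only 40 remain, so it gets 40.
Total = 14×200 + 11×40 + 16×120 = 5160.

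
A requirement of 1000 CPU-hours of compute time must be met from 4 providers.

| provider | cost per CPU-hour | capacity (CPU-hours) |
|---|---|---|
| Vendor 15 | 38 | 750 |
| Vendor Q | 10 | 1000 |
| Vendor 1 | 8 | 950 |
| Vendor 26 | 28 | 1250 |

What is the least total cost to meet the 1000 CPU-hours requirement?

8100

Cheapest first:
Vendor 1 at 8: take all 950 CPU-hours → 50 still needed.
Take 50 from Vendor Q at 10 to finish.
Vendor 26, Vendor 15: unused.
Cost = 950×8 + 50×10 = 8100.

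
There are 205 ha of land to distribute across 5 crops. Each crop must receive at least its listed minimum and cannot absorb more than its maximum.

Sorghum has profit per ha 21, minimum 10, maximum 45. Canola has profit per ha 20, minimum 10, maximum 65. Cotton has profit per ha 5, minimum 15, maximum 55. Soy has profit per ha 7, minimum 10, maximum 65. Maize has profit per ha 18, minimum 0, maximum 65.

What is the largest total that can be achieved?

Meeting every minimum uses 10+10+15+10+0 = 45 ha, leaving 160.
Rank by profit per ha: Sorghum 21 > Canola 20 > Maize 18 > Soy 7 > Cotton 5.
Sorghum takes 35 more to reach its cap of 45 → 125 left.
Canola takes 55 more to reach its cap of 65 → 70 left.
Give Maize 65 more to hit its cap of 65 → 5 left.
Only 5 left; Soy takes them to reach 15.
Total = 21×45 + 20×65 + 5×15 + 7×15 + 18×65 = 3595.

3595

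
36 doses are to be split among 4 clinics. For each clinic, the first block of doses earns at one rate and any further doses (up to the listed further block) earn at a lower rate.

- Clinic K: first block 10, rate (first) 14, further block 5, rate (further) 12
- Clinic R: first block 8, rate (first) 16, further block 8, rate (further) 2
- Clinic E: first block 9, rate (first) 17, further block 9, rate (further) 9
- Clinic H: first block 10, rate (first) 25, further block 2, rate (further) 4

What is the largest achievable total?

Rank every tier by rate: Clinic H/tier1 25 > Clinic E/tier1 17 > Clinic R/tier1 16 > Clinic K/tier1 14 > Clinic K/tier2 12 > Clinic E/tier2 9 > Clinic H/tier2 4 > Clinic R/tier2 2.
Clinic H/tier1 (25): +10 → 26 left.
Clinic E/tier1 (17): +9 → 17 left.
Clinic R tier1 at 16: fill all 8 → 9 left.
9 remain; put them into Clinic K tier1 at 14.
Total = 25×10 + 17×9 + 16×8 + 14×9 = 657.

657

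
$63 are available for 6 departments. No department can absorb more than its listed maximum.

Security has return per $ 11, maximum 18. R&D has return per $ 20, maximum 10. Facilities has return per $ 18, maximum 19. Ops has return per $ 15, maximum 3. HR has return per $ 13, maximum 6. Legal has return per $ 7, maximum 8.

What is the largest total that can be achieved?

912

Highest return per $ first: R&D 20 > Facilities 18 > Ops 15 > HR 13 > Security 11 > Legal 7.
R&D takes 10 to reach its cap of 10 — 53 left.
Facilities: +19 to 19 (cap) — 34 left.
Give Ops 3 to hit its cap of 3 — 31 left.
Give HR 6 to hit its cap of 6 — 25 left.
Security: +18 to 18 (cap) — 7 left.
Legal: +7 (room for 8) → 7. Pool exhausted.
Total = 11×18 + 20×10 + 18×19 + 15×3 + 13×6 + 7×7 = 912.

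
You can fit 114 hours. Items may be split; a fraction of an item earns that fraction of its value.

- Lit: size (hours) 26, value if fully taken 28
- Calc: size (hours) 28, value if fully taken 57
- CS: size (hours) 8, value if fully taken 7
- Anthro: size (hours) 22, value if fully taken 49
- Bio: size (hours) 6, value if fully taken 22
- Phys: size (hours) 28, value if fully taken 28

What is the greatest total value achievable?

Rank by value-to-size ratio: Bio 22/6≈3.67, Anthro 49/22≈2.23, Calc 57/28≈2.04, Lit 28/26≈1.08, Phys 28/28≈1, CS 7/8≈0.875.
All 6 hours of Bio fit (value 22) → 108 remain.
All 22 hours of Anthro fit (value 49) → 86 remain.
All 28 hours of Calc fit (value 57) → 58 remain.
Lit: take in full, 26 hours for value 28 → 32 left.
All 28 hours of Phys fit (value 28) → 4 remain.
Fill the last 4 hours with part of CS: 4/8 of it earns 3.5.
Total value = 187.5.

187.5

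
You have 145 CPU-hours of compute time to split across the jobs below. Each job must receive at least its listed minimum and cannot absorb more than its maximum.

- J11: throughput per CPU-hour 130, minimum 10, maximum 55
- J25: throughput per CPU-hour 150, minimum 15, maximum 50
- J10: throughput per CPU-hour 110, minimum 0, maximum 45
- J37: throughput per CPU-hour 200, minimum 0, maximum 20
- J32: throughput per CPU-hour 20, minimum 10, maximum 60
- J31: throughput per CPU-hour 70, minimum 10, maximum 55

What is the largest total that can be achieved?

19550

Meeting every minimum uses 10+15+0+0+10+10 = 45 CPU-hours, leaving 100.
Order the jobs by throughput per CPU-hour: J37 200 > J25 150 > J11 130 > J10 110 > J31 70 > J32 20.
Give J37 20 more to hit its cap of 20 → 80 left.
Give J25 35 more to hit its cap of 50 → 45 left.
J11 takes 45 more to reach its cap of 55 → 0 left.
Total = 130×55 + 150×50 + 200×20 + 20×10 + 70×10 = 19550.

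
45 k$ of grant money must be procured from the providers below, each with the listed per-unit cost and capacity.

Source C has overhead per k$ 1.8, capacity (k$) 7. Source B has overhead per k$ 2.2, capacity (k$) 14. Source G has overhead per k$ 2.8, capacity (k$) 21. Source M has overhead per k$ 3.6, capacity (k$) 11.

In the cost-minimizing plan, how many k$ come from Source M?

3

Fill from the cheapest provider first.
Take 7 from Source C at 1.8 → need 38 more.
Source B at 2.2: take all 14 k$ → 24 still needed.
Take 21 from Source G at 2.8 → need 3 more.
Source M at 3.6: take 3 of its 11 → requirement met.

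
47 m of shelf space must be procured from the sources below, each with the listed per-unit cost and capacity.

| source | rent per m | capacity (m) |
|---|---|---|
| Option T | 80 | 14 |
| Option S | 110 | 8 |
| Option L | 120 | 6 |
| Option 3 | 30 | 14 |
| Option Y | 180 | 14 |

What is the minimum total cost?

Use sources in increasing cost order.
Option 3 (30): use full 14 ; 33 m to go.
Take 14 from Option T at 80 ; need 19 more.
Option S (110): use full 8 ; 11 m to go.
Option L (120): use full 6 ; 5 m to go.
Take 5 from Option Y at 180 to finish.
Cost = 14×30 + 14×80 + 8×110 + 6×120 + 5×180 = 4040.

4040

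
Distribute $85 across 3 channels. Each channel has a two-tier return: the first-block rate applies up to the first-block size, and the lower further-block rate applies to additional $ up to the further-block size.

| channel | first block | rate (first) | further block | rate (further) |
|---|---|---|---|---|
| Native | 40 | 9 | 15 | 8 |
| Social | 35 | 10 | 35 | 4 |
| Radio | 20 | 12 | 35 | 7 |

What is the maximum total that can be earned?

Order all 6 blocks by rate: Radio/first 12 > Social/first 10 > Native/first 9 > Native/second 8 > Radio/second 7 > Social/second 4.
Fill Radio first block (20 at 12) ; 65 left.
Social/first (10): +35 ; 30 left.
Native/first: +30 of 40 at 9; pool empty.
Total = 12×20 + 10×35 + 9×30 = 860.

860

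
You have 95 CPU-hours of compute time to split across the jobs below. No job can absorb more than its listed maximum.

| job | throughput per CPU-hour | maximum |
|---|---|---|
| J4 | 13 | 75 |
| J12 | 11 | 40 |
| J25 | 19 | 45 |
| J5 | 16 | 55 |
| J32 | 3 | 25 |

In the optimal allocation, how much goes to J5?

Rank by throughput per CPU-hour: J25 19 > J5 16 > J4 13 > J12 11 > J32 3.
Give J25 45 to hit its cap of 45 — 50 left.
J5 has room for 55 but only 50 remain, so it gets 50.

50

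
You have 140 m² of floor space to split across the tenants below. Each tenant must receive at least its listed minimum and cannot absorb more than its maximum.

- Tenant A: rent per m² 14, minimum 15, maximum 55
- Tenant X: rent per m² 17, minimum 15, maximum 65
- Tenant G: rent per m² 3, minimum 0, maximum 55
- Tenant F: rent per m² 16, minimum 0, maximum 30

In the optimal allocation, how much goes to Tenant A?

Meeting every minimum uses 15+15+0+0 = 30 m², leaving 110.
Highest rent per m² first: Tenant X 17 > Tenant F 16 > Tenant A 14 > Tenant G 3.
Give Tenant X 50 more to hit its cap of 65 → 60 left.
Tenant F: +30 to 30 (cap) → 30 left.
Only 30 left; Tenant A takes them to reach 45.

45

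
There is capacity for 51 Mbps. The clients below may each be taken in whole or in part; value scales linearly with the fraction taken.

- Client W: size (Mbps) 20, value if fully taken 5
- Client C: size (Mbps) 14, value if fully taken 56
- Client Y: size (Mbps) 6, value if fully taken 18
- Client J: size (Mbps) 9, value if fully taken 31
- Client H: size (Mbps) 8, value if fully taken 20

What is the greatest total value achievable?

Best value per unit of size first: Client C 56/14≈4, Client J 31/9≈3.44, Client Y 18/6≈3, Client H 20/8≈2.5, Client W 5/20≈0.25.
Client C: take in full, 14 Mbps for value 56 ; 37 left.
Client J: take in full, 9 Mbps for value 31 ; 28 left.
All 6 Mbps of Client Y fit (value 18) ; 22 remain.
Client H: take in full, 8 Mbps for value 20 ; 14 left.
Fill the last 14 Mbps with part of Client W: 14/20 of it earns 3.5.
Total value = 128.5.

128.5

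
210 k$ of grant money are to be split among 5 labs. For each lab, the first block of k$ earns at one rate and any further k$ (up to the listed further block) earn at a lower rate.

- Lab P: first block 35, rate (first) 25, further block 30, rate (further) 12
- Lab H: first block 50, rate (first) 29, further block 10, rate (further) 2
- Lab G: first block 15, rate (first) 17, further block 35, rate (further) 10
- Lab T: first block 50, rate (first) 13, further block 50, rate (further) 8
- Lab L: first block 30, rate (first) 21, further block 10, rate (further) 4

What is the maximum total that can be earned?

4220

Treat each block as its own option and order by rate: Lab H/T1 29 > Lab P/T1 25 > Lab L/T1 21 > Lab G/T1 17 > Lab T/T1 13 > Lab P/T2 12 > Lab G/T2 10 > Lab T/T2 8 > Lab L/T2 4 > Lab H/T2 2.
Lab H/T1 (29): +50 → 160 left.
Fill Lab P T1 block (35 at 25) → 125 left.
Fill Lab L T1 block (30 at 21) → 95 left.
Lab G T1 at 17: fill all 15 → 80 left.
Lab T/T1 (13): +50 → 30 left.
Lab P/T2 (12): +30 → 0 left.
Total = 29×50 + 25×35 + 21×30 + 17×15 + 13×50 + 12×30 = 4220.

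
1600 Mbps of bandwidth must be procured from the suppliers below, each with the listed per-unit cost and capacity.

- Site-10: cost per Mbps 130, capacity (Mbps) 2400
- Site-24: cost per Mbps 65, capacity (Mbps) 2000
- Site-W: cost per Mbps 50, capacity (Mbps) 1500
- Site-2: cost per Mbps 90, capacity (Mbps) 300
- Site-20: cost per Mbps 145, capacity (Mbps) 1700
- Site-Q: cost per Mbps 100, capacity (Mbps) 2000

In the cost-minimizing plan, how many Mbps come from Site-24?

Cheapest first:
Take 1500 from Site-W at 50 — need 100 more.
Site-24 (65): take the remaining 100 — done.
Site-2, Site-Q, Site-10, Site-20: unused.

100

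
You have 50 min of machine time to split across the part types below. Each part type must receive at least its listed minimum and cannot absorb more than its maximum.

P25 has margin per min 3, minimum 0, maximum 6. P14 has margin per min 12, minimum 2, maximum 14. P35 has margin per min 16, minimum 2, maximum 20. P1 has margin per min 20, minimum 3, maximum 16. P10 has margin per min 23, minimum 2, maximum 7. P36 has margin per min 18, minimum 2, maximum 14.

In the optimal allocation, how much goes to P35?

11

Meeting every minimum uses 0+2+2+3+2+2 = 11 min, leaving 39.
Highest margin per min first: P10 23 > P1 20 > P36 18 > P35 16 > P14 12 > P25 3.
P10: +5 to 7 (cap) ; 34 left.
P1 takes 13 more to reach its cap of 16 ; 21 left.
P36: +12 to 14 (cap) ; 9 left.
P35 has room for 18 more but only 9 remain, so it gets 11.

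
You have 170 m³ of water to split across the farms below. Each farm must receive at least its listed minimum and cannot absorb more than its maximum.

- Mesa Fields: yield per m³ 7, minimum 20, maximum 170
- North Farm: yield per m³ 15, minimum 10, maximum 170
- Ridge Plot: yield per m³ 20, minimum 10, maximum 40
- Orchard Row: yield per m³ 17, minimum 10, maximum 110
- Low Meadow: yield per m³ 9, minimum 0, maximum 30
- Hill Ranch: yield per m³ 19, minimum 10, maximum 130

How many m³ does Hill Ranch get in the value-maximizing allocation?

Meeting every minimum uses 20+10+10+10+0+10 = 60 m³, leaving 110.
Highest yield per m³ first: Ridge Plot 20 > Hill Ranch 19 > Orchard Row 17 > North Farm 15 > Low Meadow 9 > Mesa Fields 7.
Ridge Plot takes 30 more to reach its cap of 40 → 80 left.
Hill Ranch: +80 (room for 120) → 90. Pool exhausted.

90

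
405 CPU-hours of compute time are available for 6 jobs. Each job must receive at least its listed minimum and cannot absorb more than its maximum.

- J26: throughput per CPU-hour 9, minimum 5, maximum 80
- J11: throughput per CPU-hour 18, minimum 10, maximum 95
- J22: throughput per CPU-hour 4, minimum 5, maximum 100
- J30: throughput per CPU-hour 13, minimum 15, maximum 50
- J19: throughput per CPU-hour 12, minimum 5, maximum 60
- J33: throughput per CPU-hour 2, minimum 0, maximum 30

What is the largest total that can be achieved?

4240

Meeting every minimum uses 5+10+5+15+5+0 = 40 CPU-hours, leaving 365.
Highest throughput per CPU-hour first: J11 18 > J30 13 > J19 12 > J26 9 > J22 4 > J33 2.
Give J11 85 more to hit its cap of 95 ; 280 left.
Give J30 35 more to hit its cap of 50 ; 245 left.
J19 takes 55 more to reach its cap of 60 ; 190 left.
J26: +75 to 80 (cap) ; 115 left.
Give J22 95 more to hit its cap of 100 ; 20 left.
Only 20 left; J33 takes them to reach 20.
Total = 9×80 + 18×95 + 4×100 + 13×50 + 12×60 + 2×20 = 4240.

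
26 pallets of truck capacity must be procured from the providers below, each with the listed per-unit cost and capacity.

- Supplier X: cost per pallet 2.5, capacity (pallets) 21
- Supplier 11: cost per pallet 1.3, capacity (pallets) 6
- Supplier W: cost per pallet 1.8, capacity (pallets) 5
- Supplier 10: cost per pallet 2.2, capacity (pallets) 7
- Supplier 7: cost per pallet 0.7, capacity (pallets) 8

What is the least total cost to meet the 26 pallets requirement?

37.8

Use providers in increasing cost order.
Take 8 from Supplier 7 at 0.7 ; need 18 more.
Supplier 11 at 1.3: take all 6 pallets ; 12 still needed.
Supplier W (1.8): use full 5 ; 7 pallets to go.
Supplier 10 (2.2): use full 7 ; 0 pallets to go.
Supplier X: unused.
Cost = 8×0.7 + 6×1.3 + 5×1.8 + 7×2.2 = 37.8.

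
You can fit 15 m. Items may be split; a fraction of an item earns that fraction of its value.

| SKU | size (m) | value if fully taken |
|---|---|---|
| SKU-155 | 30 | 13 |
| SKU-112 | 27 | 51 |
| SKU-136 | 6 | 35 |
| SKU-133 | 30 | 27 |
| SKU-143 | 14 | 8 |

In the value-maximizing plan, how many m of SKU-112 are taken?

9

Sort by value density: SKU-136 35/6≈5.83, SKU-112 51/27≈1.89, SKU-133 27/30≈0.9, SKU-143 8/14≈0.571, SKU-155 13/30≈0.433.
All 6 m of SKU-136 fit (value 35) → 9 remain.
9 m left: a 9/27 share of SKU-112 gives 51×9/27 = 17.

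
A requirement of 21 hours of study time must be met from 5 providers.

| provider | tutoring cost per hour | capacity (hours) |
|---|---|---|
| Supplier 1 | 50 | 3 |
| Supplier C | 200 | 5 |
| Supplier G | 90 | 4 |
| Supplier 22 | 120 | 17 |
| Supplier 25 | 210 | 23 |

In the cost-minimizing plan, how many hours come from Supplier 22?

Use providers in increasing cost order.
Take 3 from Supplier 1 at 50 ; need 18 more.
Supplier G at 90: take all 4 hours ; 14 still needed.
Supplier 22 at 120: take 14 of its 17 ; requirement met.
Supplier C, Supplier 25: unused.

14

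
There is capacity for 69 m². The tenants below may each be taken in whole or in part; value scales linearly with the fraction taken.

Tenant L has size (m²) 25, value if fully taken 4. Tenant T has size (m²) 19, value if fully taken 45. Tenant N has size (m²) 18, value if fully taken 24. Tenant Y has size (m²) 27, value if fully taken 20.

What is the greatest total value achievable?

89.8

Sort by value density: Tenant T 45/19≈2.37, Tenant N 24/18≈1.33, Tenant Y 20/27≈0.741, Tenant L 4/25≈0.16.
Take all of Tenant T (19 m², value 45) — 50 m² left.
Tenant N: take in full, 18 m² for value 24 — 32 left.
Tenant Y: take in full, 27 m² for value 20 — 5 left.
Only 5 m² remain; take 5/25 of Tenant L for value 4×5/25 = 0.8.
Total value = 89.8.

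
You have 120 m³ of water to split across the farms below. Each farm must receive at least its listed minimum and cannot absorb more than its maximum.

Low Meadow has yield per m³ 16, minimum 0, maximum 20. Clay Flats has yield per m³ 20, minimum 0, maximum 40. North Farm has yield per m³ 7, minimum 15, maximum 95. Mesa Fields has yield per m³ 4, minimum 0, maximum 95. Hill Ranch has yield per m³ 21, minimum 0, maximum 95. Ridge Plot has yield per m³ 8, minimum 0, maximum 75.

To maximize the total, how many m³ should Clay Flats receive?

10

Meeting every minimum uses 0+0+15+0+0+0 = 15 m³, leaving 105.
Order the farms by yield per m³: Hill Ranch 21 > Clay Flats 20 > Low Meadow 16 > Ridge Plot 8 > North Farm 7 > Mesa Fields 4.
Give Hill Ranch 95 more to hit its cap of 95 → 10 left.
Only 10 left; Clay Flats takes them to reach 10.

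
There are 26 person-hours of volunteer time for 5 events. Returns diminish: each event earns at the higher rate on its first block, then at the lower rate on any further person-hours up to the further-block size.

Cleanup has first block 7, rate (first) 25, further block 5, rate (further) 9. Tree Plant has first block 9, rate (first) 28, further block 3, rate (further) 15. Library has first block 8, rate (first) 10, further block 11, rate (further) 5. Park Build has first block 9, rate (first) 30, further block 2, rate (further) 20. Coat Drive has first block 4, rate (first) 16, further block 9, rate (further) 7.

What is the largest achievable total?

Rank every tier by rate: Park Build/first 30 > Tree Plant/first 28 > Cleanup/first 25 > Park Build/second 20 > Coat Drive/first 16 > Tree Plant/second 15 > Library/first 10 > Cleanup/second 9 > Coat Drive/second 7 > Library/second 5.
Park Build/first (30): +9 — 17 left.
Tree Plant first at 28: fill all 9 — 8 left.
Cleanup/first (25): +7 — 1 left.
Park Build second at 20: only 1 left, fill 1.
Total = 30×9 + 28×9 + 25×7 + 20×1 = 717.

717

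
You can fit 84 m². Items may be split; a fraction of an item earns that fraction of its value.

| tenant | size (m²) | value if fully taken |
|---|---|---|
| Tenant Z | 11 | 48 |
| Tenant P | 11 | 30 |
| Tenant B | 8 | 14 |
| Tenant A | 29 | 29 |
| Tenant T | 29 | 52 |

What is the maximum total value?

169

Rank by value-to-size ratio: Tenant Z 48/11≈4.36, Tenant P 30/11≈2.73, Tenant T 52/29≈1.79, Tenant B 14/8≈1.75, Tenant A 29/29≈1.
Tenant Z: take in full, 11 m² for value 48 — 73 left.
All 11 m² of Tenant P fit (value 30) — 62 remain.
Take all of Tenant T (29 m², value 52) — 33 m² left.
Take all of Tenant B (8 m², value 14) — 25 m² left.
25 m² left: a 25/29 share of Tenant A gives 29×25/29 = 25.
Total value = 169.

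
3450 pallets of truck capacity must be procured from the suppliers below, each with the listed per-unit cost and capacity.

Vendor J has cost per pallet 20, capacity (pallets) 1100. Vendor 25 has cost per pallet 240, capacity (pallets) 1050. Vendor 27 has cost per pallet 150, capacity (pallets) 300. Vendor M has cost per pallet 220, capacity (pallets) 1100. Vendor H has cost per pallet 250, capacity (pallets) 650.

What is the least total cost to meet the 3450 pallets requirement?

537000

Cheapest first:
Vendor J (20): use full 1100 ; 2350 pallets to go.
Take 300 from Vendor 27 at 150 ; need 2050 more.
Vendor M (220): use full 1100 ; 950 pallets to go.
Take 950 from Vendor 25 at 240 to finish.
Vendor H: unused.
Cost = 1100×20 + 300×150 + 1100×220 + 950×240 = 537000.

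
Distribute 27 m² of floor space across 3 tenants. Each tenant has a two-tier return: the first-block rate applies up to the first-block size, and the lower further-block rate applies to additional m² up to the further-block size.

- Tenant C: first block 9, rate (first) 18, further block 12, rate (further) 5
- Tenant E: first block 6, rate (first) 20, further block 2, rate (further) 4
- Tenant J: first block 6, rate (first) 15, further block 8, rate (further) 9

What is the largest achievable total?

Treat each block as its own option and order by rate: Tenant E/T1 20 > Tenant C/T1 18 > Tenant J/T1 15 > Tenant J/T2 9 > Tenant C/T2 5 > Tenant E/T2 4.
Tenant E/T1 (20): +6 → 21 left.
Tenant C/T1 (18): +9 → 12 left.
Fill Tenant J T1 block (6 at 15) → 6 left.
6 remain; put them into Tenant J T2 at 9.
Total = 20×6 + 18×9 + 15×6 + 9×6 = 426.

426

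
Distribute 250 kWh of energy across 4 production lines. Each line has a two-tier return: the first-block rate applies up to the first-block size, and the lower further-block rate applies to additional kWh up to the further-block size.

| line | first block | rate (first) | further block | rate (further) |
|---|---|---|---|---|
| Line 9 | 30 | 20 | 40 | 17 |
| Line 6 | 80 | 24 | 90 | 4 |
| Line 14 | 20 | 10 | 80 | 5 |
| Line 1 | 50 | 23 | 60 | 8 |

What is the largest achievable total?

4790

Rank every tier by rate: Line 6/T1 24 > Line 1/T1 23 > Line 9/T1 20 > Line 9/T2 17 > Line 14/T1 10 > Line 1/T2 8 > Line 14/T2 5 > Line 6/T2 4.
Line 6/T1 (24): +80 — 170 left.
Fill Line 1 T1 block (50 at 23) — 120 left.
Fill Line 9 T1 block (30 at 20) — 90 left.
Line 9/T2 (17): +40 — 50 left.
Line 14 T1 at 10: fill all 20 — 30 left.
Line 1/T2: +30 of 60 at 8; pool empty.
Total = 24×80 + 23×50 + 20×30 + 17×40 + 10×20 + 8×30 = 4790.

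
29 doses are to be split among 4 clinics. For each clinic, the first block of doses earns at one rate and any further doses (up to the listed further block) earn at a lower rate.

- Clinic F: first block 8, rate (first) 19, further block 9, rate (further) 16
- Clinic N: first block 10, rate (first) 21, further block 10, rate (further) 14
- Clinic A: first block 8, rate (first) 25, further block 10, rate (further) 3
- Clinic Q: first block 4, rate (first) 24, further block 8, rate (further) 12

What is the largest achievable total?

639

Treat each block as its own option and order by rate: Clinic A/T1 25 > Clinic Q/T1 24 > Clinic N/T1 21 > Clinic F/T1 19 > Clinic F/T2 16 > Clinic N/T2 14 > Clinic Q/T2 12 > Clinic A/T2 3.
Fill Clinic A T1 block (8 at 25) → 21 left.
Clinic Q/T1 (24): +4 → 17 left.
Clinic N T1 at 21: fill all 10 → 7 left.
7 remain; put them into Clinic F T1 at 19.
Total = 25×8 + 24×4 + 21×10 + 19×7 = 639.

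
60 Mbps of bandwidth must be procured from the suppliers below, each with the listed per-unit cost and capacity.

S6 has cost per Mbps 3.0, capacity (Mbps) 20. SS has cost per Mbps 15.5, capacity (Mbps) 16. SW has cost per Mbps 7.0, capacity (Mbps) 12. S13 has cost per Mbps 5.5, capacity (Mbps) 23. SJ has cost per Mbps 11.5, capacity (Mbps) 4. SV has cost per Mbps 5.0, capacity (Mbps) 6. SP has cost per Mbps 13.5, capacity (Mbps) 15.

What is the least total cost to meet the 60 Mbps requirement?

293.5

Use suppliers in increasing cost order.
Take 20 from S6 at 3.0 → need 40 more.
SV (5.0): use full 6 → 34 Mbps to go.
Take 23 from S13 at 5.5 → need 11 more.
SW at 7.0: take 11 of its 12 → requirement met.
SJ, SP, SS: unused.
Cost = 20×3.0 + 6×5.0 + 23×5.5 + 11×7.0 = 293.5.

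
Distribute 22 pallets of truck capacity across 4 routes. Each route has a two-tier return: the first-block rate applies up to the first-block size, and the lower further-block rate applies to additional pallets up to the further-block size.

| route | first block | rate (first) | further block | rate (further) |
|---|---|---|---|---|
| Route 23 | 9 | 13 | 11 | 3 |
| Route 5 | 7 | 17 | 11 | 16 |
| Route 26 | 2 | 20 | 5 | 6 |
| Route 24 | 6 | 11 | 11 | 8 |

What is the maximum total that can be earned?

361

Treat each block as its own option and order by rate: Route 26/tier1 20 > Route 5/tier1 17 > Route 5/tier2 16 > Route 23/tier1 13 > Route 24/tier1 11 > Route 24/tier2 8 > Route 26/tier2 6 > Route 23/tier2 3.
Route 26/tier1 (20): +2 — 20 left.
Route 5/tier1 (17): +7 — 13 left.
Route 5 tier2 at 16: fill all 11 — 2 left.
Route 23 tier1 at 13: only 2 left, fill 2.
Total = 20×2 + 17×7 + 16×11 + 13×2 = 361.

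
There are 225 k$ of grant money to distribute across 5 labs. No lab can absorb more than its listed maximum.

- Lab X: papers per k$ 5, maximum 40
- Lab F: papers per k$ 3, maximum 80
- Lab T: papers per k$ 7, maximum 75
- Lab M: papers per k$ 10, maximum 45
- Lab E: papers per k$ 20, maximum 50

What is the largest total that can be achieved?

2220

Rank by papers per k$: Lab E 20 > Lab M 10 > Lab T 7 > Lab X 5 > Lab F 3.
Lab E takes 50 to reach its cap of 50 — 175 left.
Lab M takes 45 to reach its cap of 45 — 130 left.
Give Lab T 75 to hit its cap of 75 — 55 left.
Give Lab X 40 to hit its cap of 40 — 15 left.
Lab F: +15 (room for 80) → 15. Pool exhausted.
Total = 5×40 + 3×15 + 7×75 + 10×45 + 20×50 = 2220.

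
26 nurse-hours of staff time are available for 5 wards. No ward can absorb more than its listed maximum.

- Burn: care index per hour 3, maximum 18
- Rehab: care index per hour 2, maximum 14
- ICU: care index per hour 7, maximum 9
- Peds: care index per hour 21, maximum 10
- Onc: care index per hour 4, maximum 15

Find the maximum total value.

Highest care index per hour first: Peds 21 > ICU 7 > Onc 4 > Burn 3 > Rehab 2.
Peds: +10 to 10 (cap) — 16 left.
ICU takes 9 to reach its cap of 9 — 7 left.
Only 7 left; Onc takes them to reach 7.
Total = 7×9 + 21×10 + 4×7 = 301.

301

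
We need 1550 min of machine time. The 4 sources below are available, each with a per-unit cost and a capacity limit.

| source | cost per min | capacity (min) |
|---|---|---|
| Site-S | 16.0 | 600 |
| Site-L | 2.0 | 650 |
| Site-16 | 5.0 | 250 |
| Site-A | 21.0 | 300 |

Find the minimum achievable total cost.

Use sources in increasing cost order.
Take 650 from Site-L at 2.0 → need 900 more.
Site-16 at 5.0: take all 250 min → 650 still needed.
Site-S (16.0): use full 600 → 50 min to go.
Site-A (21.0): take the remaining 50 → done.
Cost = 650×2.0 + 250×5.0 + 600×16.0 + 50×21.0 = 13200.

13200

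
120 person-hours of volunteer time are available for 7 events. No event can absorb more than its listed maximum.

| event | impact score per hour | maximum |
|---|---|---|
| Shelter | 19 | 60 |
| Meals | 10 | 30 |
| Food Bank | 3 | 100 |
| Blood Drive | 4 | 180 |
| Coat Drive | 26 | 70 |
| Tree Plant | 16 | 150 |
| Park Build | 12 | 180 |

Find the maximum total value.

Order the events by impact score per hour: Coat Drive 26 > Shelter 19 > Tree Plant 16 > Park Build 12 > Meals 10 > Blood Drive 4 > Food Bank 3.
Coat Drive takes 70 to reach its cap of 70 — 50 left.
Only 50 left; Shelter takes them to reach 50.
Total = 19×50 + 26×70 = 2770.

2770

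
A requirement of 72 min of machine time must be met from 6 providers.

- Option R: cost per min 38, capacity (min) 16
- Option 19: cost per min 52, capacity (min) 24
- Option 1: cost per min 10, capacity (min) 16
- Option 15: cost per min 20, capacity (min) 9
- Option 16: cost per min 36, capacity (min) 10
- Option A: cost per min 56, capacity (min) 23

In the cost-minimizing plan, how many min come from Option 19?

Fill from the cheapest provider first.
Option 1 at 10: take all 16 min → 56 still needed.
Option 15 (20): use full 9 → 47 min to go.
Option 16 (36): use full 10 → 37 min to go.
Option R at 38: take all 16 min → 21 still needed.
Option 19 at 52: take 21 of its 24 → requirement met.
Option A: unused.

21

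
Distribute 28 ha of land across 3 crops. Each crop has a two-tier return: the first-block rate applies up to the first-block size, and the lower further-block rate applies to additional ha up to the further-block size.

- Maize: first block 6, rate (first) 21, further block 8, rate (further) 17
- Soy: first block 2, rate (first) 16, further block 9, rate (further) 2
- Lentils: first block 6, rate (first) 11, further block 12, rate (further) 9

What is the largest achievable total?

414

Treat each block as its own option and order by rate: Maize/first 21 > Maize/second 17 > Soy/first 16 > Lentils/first 11 > Lentils/second 9 > Soy/second 2.
Maize first at 21: fill all 6 ; 22 left.
Maize/second (17): +8 ; 14 left.
Soy/first (16): +2 ; 12 left.
Lentils first at 11: fill all 6 ; 6 left.
Lentils/second: +6 of 12 at 9; pool empty.
Total = 21×6 + 17×8 + 16×2 + 11×6 + 9×6 = 414.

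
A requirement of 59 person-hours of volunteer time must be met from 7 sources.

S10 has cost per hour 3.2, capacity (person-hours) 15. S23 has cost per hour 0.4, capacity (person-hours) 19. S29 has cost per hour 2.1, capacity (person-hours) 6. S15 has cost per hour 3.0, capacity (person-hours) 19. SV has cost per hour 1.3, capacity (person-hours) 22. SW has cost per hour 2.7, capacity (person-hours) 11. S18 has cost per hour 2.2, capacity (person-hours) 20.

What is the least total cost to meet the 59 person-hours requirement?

Fill from the cheapest source first.
S23 (0.4): use full 19 → 40 person-hours to go.
SV (1.3): use full 22 → 18 person-hours to go.
Take 6 from S29 at 2.1 → need 12 more.
Take 12 from S18 at 2.2 to finish.
SW, S15, S10: unused.
Cost = 19×0.4 + 22×1.3 + 6×2.1 + 12×2.2 = 75.2.

75.2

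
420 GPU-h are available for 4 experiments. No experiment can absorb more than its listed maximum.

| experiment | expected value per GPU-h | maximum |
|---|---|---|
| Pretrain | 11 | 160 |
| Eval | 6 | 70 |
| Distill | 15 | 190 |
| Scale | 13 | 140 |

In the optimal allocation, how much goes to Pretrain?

90

Highest expected value per GPU-h first: Distill 15 > Scale 13 > Pretrain 11 > Eval 6.
Give Distill 190 to hit its cap of 190 — 230 left.
Scale takes 140 to reach its cap of 140 — 90 left.
Pretrain: +90 (room for 160) → 90. Pool exhausted.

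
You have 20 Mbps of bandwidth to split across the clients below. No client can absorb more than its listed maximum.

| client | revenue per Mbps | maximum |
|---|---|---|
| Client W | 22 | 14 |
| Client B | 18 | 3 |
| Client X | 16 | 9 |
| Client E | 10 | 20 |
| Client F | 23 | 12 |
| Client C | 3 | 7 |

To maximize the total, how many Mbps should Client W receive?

Rank by revenue per Mbps: Client F 23 > Client W 22 > Client B 18 > Client X 16 > Client E 10 > Client C 3.
Client F takes 12 to reach its cap of 12 — 8 left.
Client W: +8 (room for 14) → 8. Pool exhausted.

8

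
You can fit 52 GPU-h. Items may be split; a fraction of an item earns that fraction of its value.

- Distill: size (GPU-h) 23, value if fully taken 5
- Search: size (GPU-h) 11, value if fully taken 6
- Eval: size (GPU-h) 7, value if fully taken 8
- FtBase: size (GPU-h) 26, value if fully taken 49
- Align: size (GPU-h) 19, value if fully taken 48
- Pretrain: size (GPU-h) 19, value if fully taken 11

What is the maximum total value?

Best value per unit of size first: Align 48/19≈2.53, FtBase 49/26≈1.88, Eval 8/7≈1.14, Pretrain 11/19≈0.579, Search 6/11≈0.545, Distill 5/23≈0.217.
Take all of Align (19 GPU-h, value 48) → 33 GPU-h left.
Take all of FtBase (26 GPU-h, value 49) → 7 GPU-h left.
Take all of Eval (7 GPU-h, value 8) → 0 GPU-h left.
Total value = 105.

105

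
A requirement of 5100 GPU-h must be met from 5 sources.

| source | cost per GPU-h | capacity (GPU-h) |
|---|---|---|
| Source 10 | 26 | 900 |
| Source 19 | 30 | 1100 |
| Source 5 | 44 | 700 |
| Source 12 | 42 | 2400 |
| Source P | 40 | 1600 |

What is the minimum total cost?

Fill from the cheapest source first.
Take 900 from Source 10 at 26 ; need 4200 more.
Take 1100 from Source 19 at 30 ; need 3100 more.
Take 1600 from Source P at 40 ; need 1500 more.
Source 12 (42): take the remaining 1500 ; done.
Source 5: unused.
Cost = 900×26 + 1100×30 + 1600×40 + 1500×42 = 183400.

183400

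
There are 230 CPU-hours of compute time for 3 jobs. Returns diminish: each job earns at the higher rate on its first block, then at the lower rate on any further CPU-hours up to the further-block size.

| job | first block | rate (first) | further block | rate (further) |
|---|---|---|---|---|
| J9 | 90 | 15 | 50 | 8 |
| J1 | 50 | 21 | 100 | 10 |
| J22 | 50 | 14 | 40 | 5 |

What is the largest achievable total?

Order all 6 blocks by rate: J1/tier1 21 > J9/tier1 15 > J22/tier1 14 > J1/tier2 10 > J9/tier2 8 > J22/tier2 5.
J1/tier1 (21): +50 ; 180 left.
J9/tier1 (15): +90 ; 90 left.
J22 tier1 at 14: fill all 50 ; 40 left.
40 remain; put them into J1 tier2 at 10.
Total = 21×50 + 15×90 + 14×50 + 10×40 = 3500.

3500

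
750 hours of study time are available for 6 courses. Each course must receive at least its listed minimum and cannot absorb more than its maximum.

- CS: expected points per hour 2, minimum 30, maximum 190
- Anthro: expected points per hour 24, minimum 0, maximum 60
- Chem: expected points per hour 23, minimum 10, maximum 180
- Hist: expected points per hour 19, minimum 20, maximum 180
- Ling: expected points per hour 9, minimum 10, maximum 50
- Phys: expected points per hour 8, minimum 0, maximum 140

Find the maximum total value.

10850

Meeting every minimum uses 30+0+10+20+10+0 = 70 hours, leaving 680.
Highest expected points per hour first: Anthro 24 > Chem 23 > Hist 19 > Ling 9 > Phys 8 > CS 2.
Give Anthro 60 more to hit its cap of 60 — 620 left.
Chem: +170 to 180 (cap) — 450 left.
Give Hist 160 more to hit its cap of 180 — 290 left.
Ling: +40 to 50 (cap) — 250 left.
Phys takes 140 more to reach its cap of 140 — 110 left.
Only 110 left; CS takes them to reach 140.
Total = 2×140 + 24×60 + 23×180 + 19×180 + 9×50 + 8×140 = 10850.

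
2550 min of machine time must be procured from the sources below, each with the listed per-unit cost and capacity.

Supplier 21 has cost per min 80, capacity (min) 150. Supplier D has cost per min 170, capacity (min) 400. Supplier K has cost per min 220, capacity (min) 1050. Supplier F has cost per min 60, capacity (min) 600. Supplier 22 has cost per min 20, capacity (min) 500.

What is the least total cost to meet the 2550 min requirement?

Use sources in increasing cost order.
Take 500 from Supplier 22 at 20 ; need 2050 more.
Supplier F (60): use full 600 ; 1450 min to go.
Supplier 21 (80): use full 150 ; 1300 min to go.
Supplier D (170): use full 400 ; 900 min to go.
Take 900 from Supplier K at 220 to finish.
Cost = 500×20 + 600×60 + 150×80 + 400×170 + 900×220 = 324000.

324000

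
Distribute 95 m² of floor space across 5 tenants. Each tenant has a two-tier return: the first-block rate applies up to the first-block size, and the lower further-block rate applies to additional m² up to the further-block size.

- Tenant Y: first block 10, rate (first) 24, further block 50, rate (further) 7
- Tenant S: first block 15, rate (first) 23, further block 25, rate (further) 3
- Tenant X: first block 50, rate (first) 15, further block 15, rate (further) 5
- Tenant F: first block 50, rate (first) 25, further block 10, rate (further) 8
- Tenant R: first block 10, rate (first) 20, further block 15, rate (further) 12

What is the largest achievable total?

2185

Treat each block as its own option and order by rate: Tenant F/first 25 > Tenant Y/first 24 > Tenant S/first 23 > Tenant R/first 20 > Tenant X/first 15 > Tenant R/second 12 > Tenant F/second 8 > Tenant Y/second 7 > Tenant X/second 5 > Tenant S/second 3.
Fill Tenant F first block (50 at 25) → 45 left.
Fill Tenant Y first block (10 at 24) → 35 left.
Fill Tenant S first block (15 at 23) → 20 left.
Fill Tenant R first block (10 at 20) → 10 left.
Tenant X first at 15: only 10 left, fill 10.
Total = 25×50 + 24×10 + 23×15 + 20×10 + 15×10 = 2185.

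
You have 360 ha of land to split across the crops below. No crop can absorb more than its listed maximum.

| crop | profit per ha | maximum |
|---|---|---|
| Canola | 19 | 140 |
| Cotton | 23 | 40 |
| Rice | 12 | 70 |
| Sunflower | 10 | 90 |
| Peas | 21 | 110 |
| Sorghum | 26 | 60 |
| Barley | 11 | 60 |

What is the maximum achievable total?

7570

Highest profit per ha first: Sorghum 26 > Cotton 23 > Peas 21 > Canola 19 > Rice 12 > Barley 11 > Sunflower 10.
Sorghum takes 60 to reach its cap of 60 — 300 left.
Cotton: +40 to 40 (cap) — 260 left.
Peas takes 110 to reach its cap of 110 — 150 left.
Canola: +140 to 140 (cap) — 10 left.
Only 10 left; Rice takes them to reach 10.
Total = 19×140 + 23×40 + 12×10 + 21×110 + 26×60 = 7570.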